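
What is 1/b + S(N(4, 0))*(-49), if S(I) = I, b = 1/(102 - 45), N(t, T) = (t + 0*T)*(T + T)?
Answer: 57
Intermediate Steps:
N(t, T) = 2*T*t (N(t, T) = (t + 0)*(2*T) = t*(2*T) = 2*T*t)
b = 1/57 ≈ 0.017544
1/b + S(N(4, 0))*(-49) = 1/(1/57) + (2*0*4)*(-49) = 57 + 0*(-49) = 57 + 0 = 57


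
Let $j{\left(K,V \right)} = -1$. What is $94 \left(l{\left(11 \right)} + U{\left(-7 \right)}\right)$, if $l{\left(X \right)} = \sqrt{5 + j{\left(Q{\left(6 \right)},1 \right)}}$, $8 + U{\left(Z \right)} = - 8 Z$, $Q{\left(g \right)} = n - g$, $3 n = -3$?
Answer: $4700$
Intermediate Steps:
$n = -1$ ($n = \frac{1}{3} \left(-3\right) = -1$)
$Q{\left(g \right)} = -1 - g$
$U{\left(Z \right)} = -8 - 8 Z$
$l{\left(X \right)} = 2$ ($l{\left(X \right)} = \sqrt{5 - 1} = \sqrt{4} = 2$)
$94 \left(l{\left(11 \right)} + U{\left(-7 \right)}\right) = 94 \left(2 - -48\right) = 94 \left(2 + \left(-8 + 56\right)\right) = 94 \left(2 + 48\right) = 94 \cdot 50 = 4700$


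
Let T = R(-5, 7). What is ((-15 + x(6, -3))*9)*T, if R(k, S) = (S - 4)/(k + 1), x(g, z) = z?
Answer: 243/2 ≈ 121.50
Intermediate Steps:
R(k, S) = (-4 + S)/(1 + k)
T = -¾ (T = (-4 + 7)/(1 - 5) = 3/(-4) = -¼*3 = -¾ ≈ -0.75000)
((-15 + x(6, -3))*9)*T = ((-15 - 3)*9)*(-¾) = -18*9*(-¾) = -162*(-¾) = 243/2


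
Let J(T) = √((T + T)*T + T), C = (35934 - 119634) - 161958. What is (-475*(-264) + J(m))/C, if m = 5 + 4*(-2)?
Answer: -20900/40943 - √15/245658 ≈ -0.51048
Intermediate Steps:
m = -3 (m = 5 - 8 = -3)
C = -245658 (C = -83700 - 161958 = -245658)
J(T) = √(T + 2*T²) (J(T) = √((2*T)*T + T) = √(2*T² + T) = √(T + 2*T²))
(-475*(-264) + J(m))/C = (-475*(-264) + √(-3*(1 + 2*(-3))))/(-245658) = (125400 + √(-3*(1 - 6)))*(-1/245658) = (125400 + √(-3*(-5)))*(-1/245658) = (125400 + √15)*(-1/245658) = -20900/40943 - √15/245658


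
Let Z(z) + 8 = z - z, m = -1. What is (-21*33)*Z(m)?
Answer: 5544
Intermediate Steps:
Z(z) = -8 (Z(z) = -8 + (z - z) = -8 + 0 = -8)
(-21*33)*Z(m) = -21*33*(-8) = -693*(-8) = 5544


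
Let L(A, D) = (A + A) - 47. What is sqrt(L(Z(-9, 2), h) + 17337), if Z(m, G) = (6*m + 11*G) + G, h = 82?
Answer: sqrt(17230) ≈ 131.26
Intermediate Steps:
Z(m, G) = 6*m + 12*G
L(A, D) = -47 + 2*A (L(A, D) = 2*A - 47 = -47 + 2*A)
sqrt(L(Z(-9, 2), h) + 17337) = sqrt((-47 + 2*(6*(-9) + 12*2)) + 17337) = sqrt((-47 + 2*(-54 + 24)) + 17337) = sqrt((-47 + 2*(-30)) + 17337) = sqrt((-47 - 60) + 17337) = sqrt(-107 + 17337) = sqrt(17230)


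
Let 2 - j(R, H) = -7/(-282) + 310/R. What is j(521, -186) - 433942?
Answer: -63755423747/146922 ≈ -4.3394e+5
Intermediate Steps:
j(R, H) = 557/282 - 310/R (j(R, H) = 2 - (-7/(-282) + 310/R) = 2 - (-7*(-1/282) + 310/R) = 2 - (7/282 + 310/R) = 2 + (-7/282 - 310/R) = 557/282 - 310/R)
j(521, -186) - 433942 = (557/282 - 310/521) - 433942 = 202777/146922 - 433942 = -63755423747/146922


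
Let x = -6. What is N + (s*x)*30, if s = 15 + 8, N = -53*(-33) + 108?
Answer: -2283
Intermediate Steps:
N = 1857 (N = 1749 + 108 = 1857)
s = 23
N + (s*x)*30 = 1857 + (23*(-6))*30 = 1857 - 138*30 = 1857 - 4140 = -2283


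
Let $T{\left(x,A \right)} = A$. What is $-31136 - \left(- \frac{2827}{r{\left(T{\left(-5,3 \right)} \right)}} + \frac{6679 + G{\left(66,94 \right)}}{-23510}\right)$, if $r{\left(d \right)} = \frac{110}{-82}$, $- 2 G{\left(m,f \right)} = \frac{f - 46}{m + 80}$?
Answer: $- \frac{57052832827}{1716230} \approx -33243.0$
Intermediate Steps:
$G{\left(m,f \right)} = - \frac{-46 + f}{2 \left(80 + m\right)}$ ($G{\left(m,f \right)} = - \frac{\left(f - 46\right) \frac{1}{m + 80}}{2} = - \frac{\left(-46 + f\right) \frac{1}{80 + m}}{2} = - \frac{\frac{1}{80 + m} \left(-46 + f\right)}{2} = - \frac{-46 + f}{2 \left(80 + m\right)}$)
$r{\left(d \right)} = - \frac{55}{41}$ ($r{\left(d \right)} = 110 \left(- \frac{1}{82}\right) = - \frac{55}{41}$)
$-31136 - \left(- \frac{2827}{r{\left(T{\left(-5,3 \right)} \right)}} + \frac{6679 + G{\left(66,94 \right)}}{-23510}\right) = -31136 - \left(- \frac{2827}{- \frac{55}{41}} + \frac{6679 + \frac{46 - 94}{2 \left(80 + 66\right)}}{-23510}\right) = -31136 - \left(\left(-2827\right) \left(- \frac{41}{55}\right) + \left(6679 + \frac{46 - 94}{2 \cdot 146}\right) \left(- \frac{1}{23510}\right)\right) = -31136 - \left(\frac{10537}{5} + \left(6679 + \frac{1}{2} \cdot \frac{1}{146} \left(-48\right)\right) \left(- \frac{1}{23510}\right)\right) = -31136 - \left(\frac{10537}{5} + \left(6679 - \frac{12}{73}\right) \left(- \frac{1}{23510}\right)\right) = -31136 - \left(\frac{10537}{5} + \frac{487555}{73} \left(- \frac{1}{23510}\right)\right) = -31136 - \left(\frac{10537}{5} - \frac{97511}{343246}\right) = -31136 - \frac{3616295547}{1716230} = - \frac{57052832827}{1716230}$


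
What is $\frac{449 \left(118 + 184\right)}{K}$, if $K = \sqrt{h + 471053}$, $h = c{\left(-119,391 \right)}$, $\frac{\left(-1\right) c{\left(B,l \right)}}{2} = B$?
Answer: $\frac{135598 \sqrt{471291}}{471291} \approx 197.52$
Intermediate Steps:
$c{\left(B,l \right)} = - 2 B$
$h = 238$ ($h = \left(-2\right) \left(-119\right) = 238$)
$K = \sqrt{471291}$ ($K = \sqrt{238 + 471053} = \sqrt{471291} \approx 686.51$)
$\frac{449 \left(118 + 184\right)}{K} = \frac{449 \left(118 + 184\right)}{\sqrt{471291}} = 449 \cdot 302 \frac{\sqrt{471291}}{471291} = 135598 \frac{\sqrt{471291}}{471291} = \frac{135598 \sqrt{471291}}{471291}$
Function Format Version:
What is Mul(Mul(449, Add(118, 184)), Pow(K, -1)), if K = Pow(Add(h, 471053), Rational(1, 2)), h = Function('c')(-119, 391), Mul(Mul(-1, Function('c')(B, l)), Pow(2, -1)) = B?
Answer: Mul(Rational(135598, 471291), Pow(471291, Rational(1, 2))) ≈ 197.52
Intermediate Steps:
Function('c')(B, l) = Mul(-2, B)
h = 238 (h = Mul(-2, -119) = 238)
K = Pow(471291, Rational(1, 2)) (K = Pow(Add(238, 471053), Rational(1, 2)) = Pow(471291, Rational(1, 2)) ≈ 686.51)
Mul(Mul(449, Add(118, 184)), Pow(K, -1)) = Mul(Mul(449, Add(118, 184)), Pow(Pow(471291, Rational(1, 2)), -1)) = Mul(Mul(449, 302), Mul(Rational(1, 471291), Pow(471291, Rational(1, 2)))) = Mul(135598, Mul(Rational(1, 471291), Pow(471291, Rational(1, 2)))) = Mul(Rational(135598, 471291), Pow(471291, Rational(1, 2)))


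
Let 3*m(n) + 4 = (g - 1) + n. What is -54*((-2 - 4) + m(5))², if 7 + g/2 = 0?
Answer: -6144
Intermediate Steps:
g = -14 (g = -14 + 2*0 = -14 + 0 = -14)
m(n) = -19/3 + n/3 (m(n) = -4/3 + ((-14 - 1) + n)/3 = -4/3 + (-15 + n)/3 = -4/3 + (-5 + n/3) = -19/3 + n/3)
-54*((-2 - 4) + m(5))² = -54*((-2 - 4) + (-19/3 + (⅓)*5))² = -54*(-6 + (-19/3 + 5/3))² = -54*(-6 - 14/3)² = -54*(-32/3)² = -54*1024/9 = -6144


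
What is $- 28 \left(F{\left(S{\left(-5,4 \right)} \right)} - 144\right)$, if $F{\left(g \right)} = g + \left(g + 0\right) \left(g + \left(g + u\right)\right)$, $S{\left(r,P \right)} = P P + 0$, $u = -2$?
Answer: $-9856$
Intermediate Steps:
$S{\left(r,P \right)} = P^{2}$ ($S{\left(r,P \right)} = P^{2} + 0 = P^{2}$)
$F{\left(g \right)} = g + g \left(-2 + 2 g\right)$ ($F{\left(g \right)} = g + \left(g + 0\right) \left(g + \left(g - 2\right)\right) = g + g \left(g + \left(-2 + g\right)\right) = g + g \left(-2 + 2 g\right)$)
$- 28 \left(F{\left(S{\left(-5,4 \right)} \right)} - 144\right) = - 28 \left(4^{2} \left(-1 + 2 \cdot 4^{2}\right) - 144\right) = - 28 \left(16 \left(-1 + 2 \cdot 16\right) - 144\right) = - 28 \left(16 \left(-1 + 32\right) - 144\right) = - 28 \left(16 \cdot 31 - 144\right) = - 28 \left(496 - 144\right) = \left(-28\right) 352 = -9856$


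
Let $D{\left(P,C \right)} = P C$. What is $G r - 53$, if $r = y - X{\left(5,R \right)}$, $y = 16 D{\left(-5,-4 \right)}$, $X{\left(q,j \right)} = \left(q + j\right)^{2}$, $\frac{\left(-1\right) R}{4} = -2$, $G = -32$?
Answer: $-4885$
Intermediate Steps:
$D{\left(P,C \right)} = C P$
$R = 8$ ($R = \left(-4\right) \left(-2\right) = 8$)
$X{\left(q,j \right)} = \left(j + q\right)^{2}$
$y = 320$ ($y = 16 \left(\left(-4\right) \left(-5\right)\right) = 16 \cdot 20 = 320$)
$r = 151$ ($r = 320 - \left(8 + 5\right)^{2} = 320 - 13^{2} = 320 - 169 = 151$)
$G r - 53 = \left(-32\right) 151 - 53 = -4832 - 53 = -4885$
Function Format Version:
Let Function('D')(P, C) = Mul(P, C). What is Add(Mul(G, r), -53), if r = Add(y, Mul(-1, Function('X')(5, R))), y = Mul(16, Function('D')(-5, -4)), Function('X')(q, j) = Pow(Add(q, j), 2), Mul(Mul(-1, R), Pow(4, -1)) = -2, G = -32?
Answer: -4885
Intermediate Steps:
Function('D')(P, C) = Mul(C, P)
R = 8 (R = Mul(-4, -2) = 8)
Function('X')(q, j) = Pow(Add(j, q), 2)
y = 320 (y = Mul(16, Mul(-4, -5)) = Mul(16, 20) = 320)
r = 151 (r = Add(320, Mul(-1, Pow(Add(8, 5), 2))) = Add(320, Mul(-1, Pow(13, 2))) = Add(320, Mul(-1, 169)) = Add(320, -169) = 151)
Add(Mul(G, r), -53) = Add(Mul(-32, 151), -53) = Add(-4832, -53) = -4885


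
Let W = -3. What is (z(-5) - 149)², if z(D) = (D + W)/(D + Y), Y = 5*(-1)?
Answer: 549081/25 ≈ 21963.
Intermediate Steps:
Y = -5
z(D) = (-3 + D)/(-5 + D) (z(D) = (D - 3)/(D - 5) = (-3 + D)/(-5 + D))
(z(-5) - 149)² = ((-3 - 5)/(-5 - 5) - 149)² = (-8/(-10) - 149)² = (-⅒*(-8) - 149)² = (⅘ - 149)² = (-741/5)² = 549081/25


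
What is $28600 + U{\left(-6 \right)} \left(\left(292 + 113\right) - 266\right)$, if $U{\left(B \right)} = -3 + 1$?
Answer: $28322$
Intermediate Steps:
$U{\left(B \right)} = -2$
$28600 + U{\left(-6 \right)} \left(\left(292 + 113\right) - 266\right) = 28600 - 2 \left(\left(292 + 113\right) - 266\right) = 28600 - 2 \left(405 - 266\right) = 28600 - 278 = 28322$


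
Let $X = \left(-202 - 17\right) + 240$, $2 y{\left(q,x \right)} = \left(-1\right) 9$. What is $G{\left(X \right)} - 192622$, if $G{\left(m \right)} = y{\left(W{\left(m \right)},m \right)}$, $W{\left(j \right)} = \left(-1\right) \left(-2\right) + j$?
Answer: $- \frac{385253}{2} \approx -1.9263 \cdot 10^{5}$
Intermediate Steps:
$W{\left(j \right)} = 2 + j$
$y{\left(q,x \right)} = - \frac{9}{2}$ ($y{\left(q,x \right)} = \frac{\left(-1\right) 9}{2} = \frac{1}{2} \left(-9\right) = - \frac{9}{2}$)
$X = 21$ ($X = -219 + 240 = 21$)
$G{\left(m \right)} = - \frac{9}{2}$
$G{\left(X \right)} - 192622 = - \frac{9}{2} - 192622 = - \frac{385253}{2}$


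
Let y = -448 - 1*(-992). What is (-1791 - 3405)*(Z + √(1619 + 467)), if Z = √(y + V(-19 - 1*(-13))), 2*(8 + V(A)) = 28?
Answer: -25980*√22 - 5196*√2086 ≈ -3.5917e+5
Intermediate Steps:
y = 544 (y = -448 + 992 = 544)
V(A) = 6 (V(A) = -8 + (½)*28 = -8 + 14 = 6)
Z = 5*√22 (Z = √(544 + 6) = √550 = 5*√22 ≈ 23.452)
(-1791 - 3405)*(Z + √(1619 + 467)) = (-1791 - 3405)*(5*√22 + √(1619 + 467)) = -5196*(5*√22 + √2086) = -5196*(√2086 + 5*√22) = -25980*√22 - 5196*√2086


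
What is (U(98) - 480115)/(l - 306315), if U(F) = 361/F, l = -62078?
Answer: 47050909/36102514 ≈ 1.3033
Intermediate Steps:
(U(98) - 480115)/(l - 306315) = (361/98 - 480115)/(-62078 - 306315) = (361*(1/98) - 480115)/(-368393) = (361/98 - 480115)*(-1/368393) = -47050909/98*(-1/368393) = 47050909/36102514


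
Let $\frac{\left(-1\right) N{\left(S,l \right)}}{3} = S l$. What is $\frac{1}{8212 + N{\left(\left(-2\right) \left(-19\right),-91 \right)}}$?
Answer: $\frac{1}{18586} \approx 5.3804 \cdot 10^{-5}$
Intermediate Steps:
$N{\left(S,l \right)} = - 3 S l$
$\frac{1}{8212 + N{\left(\left(-2\right) \left(-19\right),-91 \right)}} = \frac{1}{8212 - 3 \left(\left(-2\right) \left(-19\right)\right) \left(-91\right)} = \frac{1}{8212 - 114 \left(-91\right)} = \frac{1}{8212 + 10374} = \frac{1}{18586}$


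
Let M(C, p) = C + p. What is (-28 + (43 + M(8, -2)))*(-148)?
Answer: -3108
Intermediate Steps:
(-28 + (43 + M(8, -2)))*(-148) = (-28 + (43 + (8 - 2)))*(-148) = (-28 + (43 + 6))*(-148) = (-28 + 49)*(-148) = 21*(-148) = -3108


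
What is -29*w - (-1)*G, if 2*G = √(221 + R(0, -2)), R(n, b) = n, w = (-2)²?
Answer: -116 + √221/2 ≈ -108.57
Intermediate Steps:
w = 4
G = √221/2 (G = √(221 + 0)/2 = √221/2 ≈ 7.4330)
-29*w - (-1)*G = -29*4 - (-1)*√221/2 = -116 - (-1)*√221/2 = -116 + √221/2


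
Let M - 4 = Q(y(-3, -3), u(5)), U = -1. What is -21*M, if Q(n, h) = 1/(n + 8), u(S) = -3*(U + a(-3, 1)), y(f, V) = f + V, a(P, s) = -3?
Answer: -189/2 ≈ -94.500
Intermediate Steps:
y(f, V) = V + f
u(S) = 12 (u(S) = -3*(-1 - 3) = -3*(-4) = 12)
Q(n, h) = 1/(8 + n)
M = 9/2 (M = 4 + 1/(8 + (-3 - 3)) = 4 + 1/(8 - 6) = 4 + 1/2 = 9/2 ≈ 4.5000)
-21*M = -21*9/2 = -189/2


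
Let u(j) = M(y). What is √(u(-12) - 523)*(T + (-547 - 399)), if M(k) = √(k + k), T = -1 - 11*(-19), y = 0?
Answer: -738*I*√523 ≈ -16877.0*I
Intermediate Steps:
T = 208 (T = -1 + 209 = 208)
M(k) = √2*√k (M(k) = √(2*k) = √2*√k)
u(j) = 0 (u(j) = √2*√0 = √2*0 = 0)
√(u(-12) - 523)*(T + (-547 - 399)) = √(0 - 523)*(208 + (-547 - 399)) = √(-523)*(208 - 946) = (I*√523)*(-738) = -738*I*√523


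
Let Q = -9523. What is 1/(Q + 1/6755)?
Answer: -6755/64327864 ≈ -0.00010501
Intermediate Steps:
1/(Q + 1/6755) = 1/(-9523 + 1/6755) = 1/(-64327864/6755) = -6755/64327864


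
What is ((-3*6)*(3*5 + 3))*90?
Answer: -29160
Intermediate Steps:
((-3*6)*(3*5 + 3))*90 = -18*(15 + 3)*90 = -18*18*90 = -324*90 = -29160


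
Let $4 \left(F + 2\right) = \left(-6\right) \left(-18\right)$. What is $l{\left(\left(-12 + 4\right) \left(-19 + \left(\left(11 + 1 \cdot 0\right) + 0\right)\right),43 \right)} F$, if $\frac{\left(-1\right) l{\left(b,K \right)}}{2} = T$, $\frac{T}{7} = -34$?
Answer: $11900$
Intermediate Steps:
$T = -238$ ($T = 7 \left(-34\right) = -238$)
$F = 25$ ($F = -2 + \frac{\left(-6\right) \left(-18\right)}{4} = -2 + \frac{1}{4} \cdot 108 = -2 + 27 = 25$)
$l{\left(b,K \right)} = 476$ ($l{\left(b,K \right)} = \left(-2\right) \left(-238\right) = 476$)
$l{\left(\left(-12 + 4\right) \left(-19 + \left(\left(11 + 1 \cdot 0\right) + 0\right)\right),43 \right)} F = 476 \cdot 25 = 11900$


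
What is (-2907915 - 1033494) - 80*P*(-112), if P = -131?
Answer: -5115169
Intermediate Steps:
(-2907915 - 1033494) - 80*P*(-112) = (-2907915 - 1033494) - 80*(-131)*(-112) = -3941409 + 10480*(-112) = -3941409 - 1173760 = -5115169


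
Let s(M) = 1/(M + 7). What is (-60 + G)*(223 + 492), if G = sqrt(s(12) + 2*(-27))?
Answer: -42900 + 3575*I*sqrt(779)/19 ≈ -42900.0 + 5251.6*I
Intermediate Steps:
s(M) = 1/(7 + M)
G = 5*I*sqrt(779)/19 (G = sqrt(1/(7 + 12) + 2*(-27)) = sqrt(1/19 - 54) = sqrt(-1025/19) = 5*I*sqrt(779)/19 ≈ 7.3449*I)
(-60 + G)*(223 + 492) = (-60 + 5*I*sqrt(779)/19)*(223 + 492) = (-60 + 5*I*sqrt(779)/19)*715 = -42900 + 3575*I*sqrt(779)/19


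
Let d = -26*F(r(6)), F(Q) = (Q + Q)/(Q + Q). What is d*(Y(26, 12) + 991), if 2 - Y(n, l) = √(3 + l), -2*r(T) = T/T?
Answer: -25818 + 26*√15 ≈ -25717.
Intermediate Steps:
r(T) = -½ (r(T) = -T/(2*T) = -½*1 = -½)
Y(n, l) = 2 - √(3 + l)
F(Q) = 1 (F(Q) = (2*Q)/((2*Q)) = (2*Q)*(1/(2*Q)) = 1)
d = -26 (d = -26*1 = -26)
d*(Y(26, 12) + 991) = -26*((2 - √(3 + 12)) + 991) = -26*((2 - √15) + 991) = -26*(993 - √15) = -25818 + 26*√15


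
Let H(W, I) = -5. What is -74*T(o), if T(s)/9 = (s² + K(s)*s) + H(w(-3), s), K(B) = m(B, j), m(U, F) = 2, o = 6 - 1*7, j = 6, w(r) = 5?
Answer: 3996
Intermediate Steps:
o = -1 (o = 6 - 7 = -1)
K(B) = 2
T(s) = -45 + 9*s² + 18*s (T(s) = 9*((s² + 2*s) - 5) = 9*(-5 + s² + 2*s) = -45 + 9*s² + 18*s)
-74*T(o) = -74*(-45 + 9*(-1)² + 18*(-1)) = -74*(-45 + 9*1 - 18) = -74*(-45 + 9 - 18) = -74*(-54) = 3996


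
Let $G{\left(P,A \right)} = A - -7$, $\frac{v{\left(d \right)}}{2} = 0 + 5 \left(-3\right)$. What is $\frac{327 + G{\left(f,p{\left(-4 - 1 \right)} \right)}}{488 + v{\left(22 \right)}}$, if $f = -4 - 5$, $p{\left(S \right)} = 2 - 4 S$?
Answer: $\frac{178}{229} \approx 0.77729$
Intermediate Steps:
$f = -9$ ($f = -4 - 5 = -9$)
$v{\left(d \right)} = -30$ ($v{\left(d \right)} = 2 \left(0 + 5 \left(-3\right)\right) = 2 \left(0 - 15\right) = 2 \left(-15\right) = -30$)
$G{\left(P,A \right)} = 7 + A$ ($G{\left(P,A \right)} = A + 7 = 7 + A$)
$\frac{327 + G{\left(f,p{\left(-4 - 1 \right)} \right)}}{488 + v{\left(22 \right)}} = \frac{327 - \left(-9 + 4 \left(-4 - 1\right)\right)}{488 - 30} = \frac{327 + \left(7 + \left(2 - -20\right)\right)}{458} = \left(327 + \left(7 + \left(2 + 20\right)\right)\right) \frac{1}{458} = \left(327 + \left(7 + 22\right)\right) \frac{1}{458} = \left(327 + 29\right) \frac{1}{458} = 356 \cdot \frac{1}{458} = \frac{178}{229}$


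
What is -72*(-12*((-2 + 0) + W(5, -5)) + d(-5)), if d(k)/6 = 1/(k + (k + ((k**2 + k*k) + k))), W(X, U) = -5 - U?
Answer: -60912/35 ≈ -1740.3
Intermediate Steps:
d(k) = 6/(2*k**2 + 3*k) (d(k) = 6/(k + (k + ((k**2 + k*k) + k))) = 6/(k + (k + ((k**2 + k**2) + k))) = 6/(k + (k + (2*k**2 + k))) = 6/(k + (k + (k + 2*k**2))) = 6/(k + (2*k + 2*k**2)) = 6/(2*k**2 + 3*k))
-72*(-12*((-2 + 0) + W(5, -5)) + d(-5)) = -72*(-12*((-2 + 0) + (-5 - 1*(-5))) + 6/(-5*(3 + 2*(-5)))) = -72*(-12*(-2 + (-5 + 5)) + 6*(-1/5)/(3 - 10)) = -72*(-12*(-2 + 0) + 6*(-1/5)/(-7)) = -72*(-12*(-2) + 6*(-1/5)*(-1/7)) = -72*(24 + 6/35) = -72*846/35 = -60912/35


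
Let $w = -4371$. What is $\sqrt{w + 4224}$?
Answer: $7 i \sqrt{3} \approx 12.124 i$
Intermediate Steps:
$\sqrt{w + 4224} = \sqrt{-4371 + 4224} = \sqrt{-147} = 7 i \sqrt{3}$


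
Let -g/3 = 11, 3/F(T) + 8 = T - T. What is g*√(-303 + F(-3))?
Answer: -33*I*√4854/4 ≈ -574.78*I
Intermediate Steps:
F(T) = -3/8 (F(T) = 3/(-8 + (T - T)) = 3/(-8 + 0) = 3/(-8) = 3*(-⅛) = -3/8)
g = -33 (g = -3*11 = -33)
g*√(-303 + F(-3)) = -33*√(-303 - 3/8) = -33*I*√4854/4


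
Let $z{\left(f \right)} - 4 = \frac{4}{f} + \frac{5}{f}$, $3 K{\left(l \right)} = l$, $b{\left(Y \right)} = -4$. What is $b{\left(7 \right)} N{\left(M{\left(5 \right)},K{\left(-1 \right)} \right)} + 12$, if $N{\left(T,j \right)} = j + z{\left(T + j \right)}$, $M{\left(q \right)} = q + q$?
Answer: $- \frac{556}{87} \approx -6.3908$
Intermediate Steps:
$K{\left(l \right)} = \frac{l}{3}$
$z{\left(f \right)} = 4 + \frac{9}{f}$ ($z{\left(f \right)} = 4 + \left(\frac{4}{f} + \frac{5}{f}\right) = 4 + \frac{9}{f}$)
$M{\left(q \right)} = 2 q$
$N{\left(T,j \right)} = 4 + j + \frac{9}{T + j}$ ($N{\left(T,j \right)} = j + \left(4 + \frac{9}{T + j}\right) = 4 + j + \frac{9}{T + j}$)
$b{\left(7 \right)} N{\left(M{\left(5 \right)},K{\left(-1 \right)} \right)} + 12 = - 4 \frac{9 + \left(4 + \frac{1}{3} \left(-1\right)\right) \left(2 \cdot 5 + \frac{1}{3} \left(-1\right)\right)}{2 \cdot 5 + \frac{1}{3} \left(-1\right)} + 12 = - 4 \frac{9 + \left(4 - \frac{1}{3}\right) \left(10 - \frac{1}{3}\right)}{10 - \frac{1}{3}} + 12 = - 4 \frac{9 + \frac{11}{3} \cdot \frac{29}{3}}{\frac{29}{3}} + 12 = - 4 \frac{3 \left(9 + \frac{319}{9}\right)}{29} + 12 = - 4 \cdot \frac{3}{29} \cdot \frac{400}{9} + 12 = \left(-4\right) \frac{400}{87} + 12 = - \frac{1600}{87} + 12 = - \frac{556}{87}$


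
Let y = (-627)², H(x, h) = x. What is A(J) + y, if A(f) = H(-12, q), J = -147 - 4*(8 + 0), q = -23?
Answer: 393117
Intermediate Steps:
J = -179 (J = -147 - 4*8 = -147 - 32 = -179)
A(f) = -12
y = 393129
A(J) + y = -12 + 393129 = 393117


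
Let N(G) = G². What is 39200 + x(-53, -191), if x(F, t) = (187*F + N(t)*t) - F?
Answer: -6938529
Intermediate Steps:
x(F, t) = t³ + 186*F (x(F, t) = (187*F + t²*t) - F = (187*F + t³) - F = (t³ + 187*F) - F = t³ + 186*F)
39200 + x(-53, -191) = 39200 + ((-191)³ + 186*(-53)) = 39200 + (-6967871 - 9858) = 39200 - 6977729 = -6938529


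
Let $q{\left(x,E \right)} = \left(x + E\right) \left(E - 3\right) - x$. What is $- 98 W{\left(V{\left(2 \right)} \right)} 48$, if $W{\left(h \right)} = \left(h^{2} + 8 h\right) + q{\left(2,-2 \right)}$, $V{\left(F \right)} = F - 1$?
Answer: $-32928$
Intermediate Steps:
$q{\left(x,E \right)} = - x + \left(-3 + E\right) \left(E + x\right)$ ($q{\left(x,E \right)} = \left(E + x\right) \left(-3 + E\right) - x = \left(-3 + E\right) \left(E + x\right) - x = - x + \left(-3 + E\right) \left(E + x\right)$)
$V{\left(F \right)} = -1 + F$
$W{\left(h \right)} = -2 + h^{2} + 8 h$ ($W{\left(h \right)} = \left(h^{2} + 8 h\right) - \left(6 - 4\right) = \left(h^{2} + 8 h\right) + \left(4 - 8 + 6 - 4\right) = \left(h^{2} + 8 h\right) - 2 = -2 + h^{2} + 8 h$)
$- 98 W{\left(V{\left(2 \right)} \right)} 48 = - 98 \left(-2 + \left(-1 + 2\right)^{2} + 8 \left(-1 + 2\right)\right) 48 = - 98 \left(-2 + 1^{2} + 8 \cdot 1\right) 48 = - 98 \left(-2 + 1 + 8\right) 48 = \left(-98\right) 7 \cdot 48 = \left(-686\right) 48 = -32928$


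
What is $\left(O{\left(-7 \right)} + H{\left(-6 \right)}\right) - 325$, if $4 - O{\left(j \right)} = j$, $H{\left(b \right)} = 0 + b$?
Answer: $-320$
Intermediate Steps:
$H{\left(b \right)} = b$
$O{\left(j \right)} = 4 - j$
$\left(O{\left(-7 \right)} + H{\left(-6 \right)}\right) - 325 = \left(\left(4 - -7\right) - 6\right) - 325 = \left(\left(4 + 7\right) - 6\right) - 325 = \left(11 - 6\right) - 325 = 5 - 325 = -320$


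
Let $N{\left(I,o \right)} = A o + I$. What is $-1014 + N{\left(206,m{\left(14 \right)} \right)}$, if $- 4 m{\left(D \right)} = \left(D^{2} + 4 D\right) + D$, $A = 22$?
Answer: $-2271$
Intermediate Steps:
$m{\left(D \right)} = - \frac{5 D}{4} - \frac{D^{2}}{4}$ ($m{\left(D \right)} = - \frac{\left(D^{2} + 4 D\right) + D}{4} = - \frac{D^{2} + 5 D}{4} = - \frac{5 D}{4} - \frac{D^{2}}{4}$)
$N{\left(I,o \right)} = I + 22 o$ ($N{\left(I,o \right)} = 22 o + I = I + 22 o$)
$-1014 + N{\left(206,m{\left(14 \right)} \right)} = -1014 + \left(206 + 22 \left(\left(- \frac{1}{4}\right) 14 \left(5 + 14\right)\right)\right) = -1014 + \left(206 + 22 \left(\left(- \frac{1}{4}\right) 14 \cdot 19\right)\right) = -1014 + \left(206 + 22 \left(- \frac{133}{2}\right)\right) = -1014 + \left(206 - 1463\right) = -1014 - 1257 = -2271$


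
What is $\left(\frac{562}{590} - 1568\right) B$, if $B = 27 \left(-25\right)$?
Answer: $\frac{62407665}{59} \approx 1.0578 \cdot 10^{6}$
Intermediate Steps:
$B = -675$
$\left(\frac{562}{590} - 1568\right) B = \left(\frac{562}{590} - 1568\right) \left(-675\right) = \left(562 \cdot \frac{1}{590} - 1568\right) \left(-675\right) = \left(\frac{281}{295} - 1568\right) \left(-675\right) = \left(- \frac{462279}{295}\right) \left(-675\right) = \frac{62407665}{59}$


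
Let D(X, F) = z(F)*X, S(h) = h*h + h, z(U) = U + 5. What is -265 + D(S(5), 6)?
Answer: 65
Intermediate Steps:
z(U) = 5 + U
S(h) = h + h² (S(h) = h² + h = h + h²)
D(X, F) = X*(5 + F) (D(X, F) = (5 + F)*X = X*(5 + F))
-265 + D(S(5), 6) = -265 + (5*(1 + 5))*(5 + 6) = -265 + (5*6)*11 = -265 + 30*11 = -265 + 330 = 65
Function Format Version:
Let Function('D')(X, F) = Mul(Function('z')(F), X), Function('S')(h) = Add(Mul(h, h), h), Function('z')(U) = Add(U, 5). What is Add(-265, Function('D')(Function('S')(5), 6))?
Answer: 65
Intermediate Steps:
Function('z')(U) = Add(5, U)
Function('S')(h) = Add(h, Pow(h, 2)) (Function('S')(h) = Add(Pow(h, 2), h) = Add(h, Pow(h, 2)))
Function('D')(X, F) = Mul(X, Add(5, F)) (Function('D')(X, F) = Mul(Add(5, F), X) = Mul(X, Add(5, F)))
Add(-265, Function('D')(Function('S')(5), 6)) = Add(-265, Mul(Mul(5, Add(1, 5)), Add(5, 6))) = Add(-265, Mul(Mul(5, 6), 11)) = Add(-265, Mul(30, 11)) = Add(-265, 330) = 65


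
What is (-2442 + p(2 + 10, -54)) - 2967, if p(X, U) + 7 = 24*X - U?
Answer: -5074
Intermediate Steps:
p(X, U) = -7 - U + 24*X (p(X, U) = -7 + (24*X - U) = -7 + (-U + 24*X) = -7 - U + 24*X)
(-2442 + p(2 + 10, -54)) - 2967 = (-2442 + (-7 - 1*(-54) + 24*(2 + 10))) - 2967 = (-2442 + (-7 + 54 + 24*12)) - 2967 = (-2442 + (-7 + 54 + 288)) - 2967 = (-2442 + 335) - 2967 = -2107 - 2967 = -5074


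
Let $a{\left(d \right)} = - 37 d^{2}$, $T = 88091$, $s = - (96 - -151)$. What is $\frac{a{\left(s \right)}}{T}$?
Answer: $- \frac{2257333}{88091} \approx -25.625$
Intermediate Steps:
$s = -247$ ($s = - (96 + 151) = \left(-1\right) 247 = -247$)
$\frac{a{\left(s \right)}}{T} = \frac{\left(-37\right) \left(-247\right)^{2}}{88091} = \left(-37\right) 61009 \cdot \frac{1}{88091} = \left(-2257333\right) \frac{1}{88091} = - \frac{2257333}{88091}$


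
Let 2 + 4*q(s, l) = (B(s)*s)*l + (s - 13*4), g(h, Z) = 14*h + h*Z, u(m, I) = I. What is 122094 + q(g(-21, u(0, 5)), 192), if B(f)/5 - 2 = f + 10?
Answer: 148724403/4 ≈ 3.7181e+7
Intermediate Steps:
B(f) = 60 + 5*f (B(f) = 10 + 5*(f + 10) = 10 + 5*(10 + f) = 10 + (50 + 5*f) = 60 + 5*f)
g(h, Z) = 14*h + Z*h
q(s, l) = -27/2 + s/4 + l*s*(60 + 5*s)/4 (q(s, l) = -½ + (((60 + 5*s)*s)*l + (s - 13*4))/4 = -½ + ((s*(60 + 5*s))*l + (s - 52))/4 = -½ + (l*s*(60 + 5*s) + (-52 + s))/4 = -½ + (-52 + s + l*s*(60 + 5*s))/4 = -½ + (-13 + s/4 + l*s*(60 + 5*s)/4) = -27/2 + s/4 + l*s*(60 + 5*s)/4)
122094 + q(g(-21, u(0, 5)), 192) = 122094 + (-27/2 + (-21*(14 + 5))/4 + (5/4)*192*(-21*(14 + 5))*(12 - 21*(14 + 5))) = 122094 + (-27/2 + (-21*19)/4 + (5/4)*192*(-21*19)*(12 - 21*19)) = 122094 + (-27/2 + (¼)*(-399) + (5/4)*192*(-399)*(12 - 399)) = 122094 + (-27/2 - 399/4 + (5/4)*192*(-399)*(-387)) = 122094 + (-27/2 - 399/4 + 37059120) = 122094 + 148236027/4 = 148724403/4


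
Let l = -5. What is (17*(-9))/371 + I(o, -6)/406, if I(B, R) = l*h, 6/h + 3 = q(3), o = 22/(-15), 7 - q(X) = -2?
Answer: -9139/21518 ≈ -0.42471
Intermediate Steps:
q(X) = 9 (q(X) = 7 - 1*(-2) = 7 + 2 = 9)
o = -22/15 (o = 22*(-1/15) = -22/15 ≈ -1.4667)
h = 1 (h = 6/(-3 + 9) = 6/6 = 6*(⅙) = 1)
I(B, R) = -5 (I(B, R) = -5*1 = -5)
(17*(-9))/371 + I(o, -6)/406 = (17*(-9))/371 - 5/406 = -153*1/371 - 5*1/406 = -153/371 - 5/406 = -9139/21518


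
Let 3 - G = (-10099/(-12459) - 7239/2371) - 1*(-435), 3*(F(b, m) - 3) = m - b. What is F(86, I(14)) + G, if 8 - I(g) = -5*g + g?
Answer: -12823166795/29540289 ≈ -434.09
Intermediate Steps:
I(g) = 8 + 4*g (I(g) = 8 - (-5*g + g) = 8 - (-4)*g = 8 + 4*g)
F(b, m) = 3 - b/3 + m/3 (F(b, m) = 3 + (m - b)/3 = 3 + (-b/3 + m/3) = 3 - b/3 + m/3)
G = -12695158876/29540289 (G = 3 - ((-10099/(-12459) - 7239/2371) - 1*(-435)) = 3 - ((-10099*(-1/12459) - 7239*1/2371) + 435) = 3 - ((10099/12459 - 7239/2371) + 435) = 3 - (-66245972/29540289 + 435) = 3 - 1*12783779743/29540289 = 3 - 12783779743/29540289 = -12695158876/29540289 ≈ -429.76)
F(86, I(14)) + G = (3 - 1/3*86 + (8 + 4*14)/3) - 12695158876/29540289 = (3 - 86/3 + (8 + 56)/3) - 12695158876/29540289 = (3 - 86/3 + (1/3)*64) - 12695158876/29540289 = (3 - 86/3 + 64/3) - 12695158876/29540289 = -13/3 - 12695158876/29540289 = -12823166795/29540289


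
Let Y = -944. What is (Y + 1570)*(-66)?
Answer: -41316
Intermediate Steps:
(Y + 1570)*(-66) = (-944 + 1570)*(-66) = 626*(-66) = -41316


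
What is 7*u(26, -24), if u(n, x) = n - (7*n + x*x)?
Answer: -5124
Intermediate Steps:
u(n, x) = -x² - 6*n (u(n, x) = n - (7*n + x²) = n - (x² + 7*n) = n + (-x² - 7*n) = -x² - 6*n)
7*u(26, -24) = 7*(-1*(-24)² - 6*26) = 7*(-1*576 - 156) = 7*(-576 - 156) = 7*(-732) = -5124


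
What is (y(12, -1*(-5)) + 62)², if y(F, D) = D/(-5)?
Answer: 3721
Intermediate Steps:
y(F, D) = -D/5 (y(F, D) = D*(-⅕) = -D/5)
(y(12, -1*(-5)) + 62)² = (-(-1)*(-5)/5 + 62)² = (-⅕*5 + 62)² = (-1 + 62)² = 61² = 3721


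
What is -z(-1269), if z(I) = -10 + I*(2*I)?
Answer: -3220712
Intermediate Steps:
z(I) = -10 + 2*I**2
-z(-1269) = -(-10 + 2*(-1269)**2) = -(-10 + 2*1610361) = -(-10 + 3220722) = -1*3220712 = -3220712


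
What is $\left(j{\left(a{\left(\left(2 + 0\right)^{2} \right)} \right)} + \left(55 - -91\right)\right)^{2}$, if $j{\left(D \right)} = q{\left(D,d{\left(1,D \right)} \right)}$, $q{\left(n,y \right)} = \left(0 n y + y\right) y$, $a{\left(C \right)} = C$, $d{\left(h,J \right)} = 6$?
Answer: $33124$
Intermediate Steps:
$q{\left(n,y \right)} = y^{2}$ ($q{\left(n,y \right)} = \left(0 y + y\right) y = \left(0 + y\right) y = y y = y^{2}$)
$j{\left(D \right)} = 36$ ($j{\left(D \right)} = 6^{2} = 36$)
$\left(j{\left(a{\left(\left(2 + 0\right)^{2} \right)} \right)} + \left(55 - -91\right)\right)^{2} = \left(36 + \left(55 - -91\right)\right)^{2} = \left(36 + \left(55 + 91\right)\right)^{2} = \left(36 + 146\right)^{2} = 182^{2} = 33124$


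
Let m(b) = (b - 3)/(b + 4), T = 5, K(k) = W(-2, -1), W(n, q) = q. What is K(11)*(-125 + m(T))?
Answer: 1123/9 ≈ 124.78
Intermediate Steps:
K(k) = -1
m(b) = (-3 + b)/(4 + b)
K(11)*(-125 + m(T)) = -(-125 + (-3 + 5)/(4 + 5)) = -(-125 + 2/9) = -1*(-1123/9) = 1123/9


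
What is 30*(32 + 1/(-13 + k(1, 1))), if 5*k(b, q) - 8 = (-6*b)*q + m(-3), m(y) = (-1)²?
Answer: 29685/31 ≈ 957.58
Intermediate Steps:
m(y) = 1
k(b, q) = 9/5 - 6*b*q/5 (k(b, q) = 8/5 + ((-6*b)*q + 1)/5 = 8/5 + (-6*b*q + 1)/5 = 8/5 + (1 - 6*b*q)/5 = 8/5 + (⅕ - 6*b*q/5) = 9/5 - 6*b*q/5)
30*(32 + 1/(-13 + k(1, 1))) = 30*(32 + 1/(-13 + (9/5 - 6/5*1*1))) = 30*(32 + 1/(-13 + (9/5 - 6/5))) = 30*(32 + 1/(-13 + ⅗)) = 30*(32 + 1/(-62/5)) = 30*(32 - 5/62) = 30*(1979/62) = 29685/31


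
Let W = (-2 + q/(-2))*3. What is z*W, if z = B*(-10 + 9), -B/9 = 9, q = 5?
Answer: -2187/2 ≈ -1093.5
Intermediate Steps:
B = -81 (B = -9*9 = -81)
z = 81 (z = -81*(-10 + 9) = -81*(-1) = 81)
W = -27/2 (W = (-2 + 5/(-2))*3 = (-2 + 5*(-½))*3 = (-2 - 5/2)*3 = -9/2*3 = -27/2 ≈ -13.500)
z*W = 81*(-27/2) = -2187/2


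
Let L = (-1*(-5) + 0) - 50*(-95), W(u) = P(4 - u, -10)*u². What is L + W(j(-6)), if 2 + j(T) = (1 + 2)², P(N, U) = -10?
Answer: 4265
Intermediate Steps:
j(T) = 7 (j(T) = -2 + (1 + 2)² = -2 + 3² = -2 + 9 = 7)
W(u) = -10*u²
L = 4755 (L = (5 + 0) + 4750 = 5 + 4750 = 4755)
L + W(j(-6)) = 4755 - 10*7² = 4755 - 10*49 = 4755 - 490 = 4265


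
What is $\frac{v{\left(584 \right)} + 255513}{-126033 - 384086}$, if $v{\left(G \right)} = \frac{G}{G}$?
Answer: $- \frac{255514}{510119} \approx -0.50089$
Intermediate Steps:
$v{\left(G \right)} = 1$
$\frac{v{\left(584 \right)} + 255513}{-126033 - 384086} = \frac{1 + 255513}{-126033 - 384086} = \frac{255514}{-510119} = 255514 \left(- \frac{1}{510119}\right) = - \frac{255514}{510119}$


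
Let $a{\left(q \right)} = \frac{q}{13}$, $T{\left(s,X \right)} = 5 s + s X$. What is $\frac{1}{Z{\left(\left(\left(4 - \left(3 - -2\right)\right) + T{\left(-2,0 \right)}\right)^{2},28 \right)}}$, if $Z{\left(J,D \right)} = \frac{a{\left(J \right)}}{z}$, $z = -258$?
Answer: $- \frac{3354}{121} \approx -27.719$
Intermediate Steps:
$T{\left(s,X \right)} = 5 s + X s$
$a{\left(q \right)} = \frac{q}{13}$ ($a{\left(q \right)} = q \frac{1}{13} = \frac{q}{13}$)
$Z{\left(J,D \right)} = - \frac{J}{3354}$ ($Z{\left(J,D \right)} = \frac{\frac{1}{13} J}{-258} = \frac{J}{13} \left(- \frac{1}{258}\right) = - \frac{J}{3354}$)
$\frac{1}{Z{\left(\left(\left(4 - \left(3 - -2\right)\right) + T{\left(-2,0 \right)}\right)^{2},28 \right)}} = \frac{1}{\left(- \frac{1}{3354}\right) \left(\left(4 - \left(3 - -2\right)\right) - 2 \left(5 + 0\right)\right)^{2}} = \frac{1}{\left(- \frac{1}{3354}\right) \left(\left(4 - \left(3 + 2\right)\right) - 10\right)^{2}} = \frac{1}{\left(- \frac{1}{3354}\right) \left(\left(4 - 5\right) - 10\right)^{2}} = \frac{1}{\left(- \frac{1}{3354}\right) \left(-1 - 10\right)^{2}} = \frac{1}{\left(- \frac{1}{3354}\right) \left(-11\right)^{2}} = \frac{1}{\left(- \frac{1}{3354}\right) 121} = \frac{1}{- \frac{121}{3354}} = - \frac{3354}{121}$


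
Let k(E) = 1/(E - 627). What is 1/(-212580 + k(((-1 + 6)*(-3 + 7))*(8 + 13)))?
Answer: -207/44004061 ≈ -4.7041e-6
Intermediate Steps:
k(E) = 1/(-627 + E)
1/(-212580 + k(((-1 + 6)*(-3 + 7))*(8 + 13))) = 1/(-212580 + 1/(-627 + ((-1 + 6)*(-3 + 7))*(8 + 13))) = 1/(-212580 + 1/(-627 + (5*4)*21)) = 1/(-212580 + 1/(-627 + 20*21)) = 1/(-212580 + 1/(-627 + 420)) = 1/(-212580 + 1/(-207)) = 1/(-212580 - 1/207) = 1/(-44004061/207) = -207/44004061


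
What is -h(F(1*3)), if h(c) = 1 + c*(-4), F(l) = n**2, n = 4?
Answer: 63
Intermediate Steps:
F(l) = 16 (F(l) = 4**2 = 16)
h(c) = 1 - 4*c
-h(F(1*3)) = -(1 - 4*16) = -(1 - 64) = -1*(-63) = 63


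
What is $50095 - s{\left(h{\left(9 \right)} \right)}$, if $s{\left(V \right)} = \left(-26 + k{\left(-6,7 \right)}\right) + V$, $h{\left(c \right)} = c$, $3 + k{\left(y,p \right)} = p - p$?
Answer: $50115$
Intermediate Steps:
$k{\left(y,p \right)} = -3$ ($k{\left(y,p \right)} = -3 + \left(p - p\right) = -3 + 0 = -3$)
$s{\left(V \right)} = -29 + V$ ($s{\left(V \right)} = \left(-26 - 3\right) + V = -29 + V$)
$50095 - s{\left(h{\left(9 \right)} \right)} = 50095 - \left(-29 + 9\right) = 50095 - -20 = 50095 + 20 = 50115$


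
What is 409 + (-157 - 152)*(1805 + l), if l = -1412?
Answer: -121028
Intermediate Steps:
409 + (-157 - 152)*(1805 + l) = 409 + (-157 - 152)*(1805 - 1412) = 409 - 309*393 = 409 - 121437 = -121028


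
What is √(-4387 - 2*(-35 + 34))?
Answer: I*√4385 ≈ 66.219*I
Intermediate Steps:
√(-4387 - 2*(-35 + 34)) = √(-4387 - 2*(-1)) = √(-4387 + 2) = √(-4385) = I*√4385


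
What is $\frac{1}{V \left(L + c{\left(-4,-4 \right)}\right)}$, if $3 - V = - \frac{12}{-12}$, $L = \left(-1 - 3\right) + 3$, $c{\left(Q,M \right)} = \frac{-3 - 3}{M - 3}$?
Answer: $- \frac{7}{2} \approx -3.5$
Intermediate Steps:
$c{\left(Q,M \right)} = - \frac{6}{-3 + M}$
$L = -1$ ($L = -4 + 3 = -1$)
$V = 2$ ($V = 3 - - \frac{12}{-12} = 3 - \left(-12\right) \left(- \frac{1}{12}\right) = 3 - 1 = 2$)
$\frac{1}{V \left(L + c{\left(-4,-4 \right)}\right)} = \frac{1}{2 \left(-1 - \frac{6}{-3 - 4}\right)} = \frac{1}{2 \left(-1 - \frac{6}{-7}\right)} = \frac{1}{2 \left(-1 - - \frac{6}{7}\right)} = \frac{1}{2 \left(-1 + \frac{6}{7}\right)} = \frac{1}{2 \left(- \frac{1}{7}\right)} = \frac{1}{- \frac{2}{7}} = - \frac{7}{2}$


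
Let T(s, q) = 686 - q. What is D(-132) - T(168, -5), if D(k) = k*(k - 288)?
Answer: 54749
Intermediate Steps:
D(k) = k*(-288 + k)
D(-132) - T(168, -5) = -132*(-288 - 132) - (686 - 1*(-5)) = -132*(-420) - (686 + 5) = 55440 - 1*691 = 55440 - 691 = 54749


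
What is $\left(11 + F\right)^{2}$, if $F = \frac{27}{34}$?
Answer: $\frac{160801}{1156} \approx 139.1$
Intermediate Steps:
$F = \frac{27}{34}$ ($F = 27 \cdot \frac{1}{34} = \frac{27}{34} \approx 0.79412$)
$\left(11 + F\right)^{2} = \left(11 + \frac{27}{34}\right)^{2} = \left(\frac{401}{34}\right)^{2} = \frac{160801}{1156}$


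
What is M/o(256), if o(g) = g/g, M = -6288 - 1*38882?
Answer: -45170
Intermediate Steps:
M = -45170 (M = -6288 - 38882 = -45170)
o(g) = 1
M/o(256) = -45170/1 = -45170*1 = -45170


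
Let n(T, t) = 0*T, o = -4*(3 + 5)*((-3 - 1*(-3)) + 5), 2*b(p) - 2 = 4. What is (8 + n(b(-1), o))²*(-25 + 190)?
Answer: 10560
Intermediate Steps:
b(p) = 3 (b(p) = 1 + (½)*4 = 1 + 2 = 3)
o = -160 (o = -32*((-3 + 3) + 5) = -32*(0 + 5) = -32*5 = -4*40 = -160)
n(T, t) = 0
(8 + n(b(-1), o))²*(-25 + 190) = (8 + 0)²*(-25 + 190) = 8²*165 = 64*165 = 10560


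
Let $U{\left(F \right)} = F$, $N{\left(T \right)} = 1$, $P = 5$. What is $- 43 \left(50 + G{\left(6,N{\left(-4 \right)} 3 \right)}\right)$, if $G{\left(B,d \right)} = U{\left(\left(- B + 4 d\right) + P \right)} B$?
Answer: $-4988$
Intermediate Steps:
$G{\left(B,d \right)} = B \left(5 - B + 4 d\right)$ ($G{\left(B,d \right)} = \left(\left(- B + 4 d\right) + 5\right) B = \left(5 - B + 4 d\right) B = B \left(5 - B + 4 d\right)$)
$- 43 \left(50 + G{\left(6,N{\left(-4 \right)} 3 \right)}\right) = - 43 \left(50 + 6 \left(5 - 6 + 4 \cdot 1 \cdot 3\right)\right) = - 43 \left(50 + 6 \left(5 - 6 + 4 \cdot 3\right)\right) = - 43 \left(50 + 6 \left(5 - 6 + 12\right)\right) = - 43 \left(50 + 6 \cdot 11\right) = - 43 \left(50 + 66\right) = \left(-43\right) 116 = -4988$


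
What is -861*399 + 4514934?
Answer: 4171395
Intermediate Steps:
-861*399 + 4514934 = -343539 + 4514934 = 4171395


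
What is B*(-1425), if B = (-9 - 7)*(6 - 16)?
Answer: -228000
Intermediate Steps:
B = 160 (B = -16*(-10) = 160)
B*(-1425) = 160*(-1425) = -228000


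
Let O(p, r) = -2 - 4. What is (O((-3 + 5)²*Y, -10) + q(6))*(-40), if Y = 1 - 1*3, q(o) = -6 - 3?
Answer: 600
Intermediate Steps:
q(o) = -9
Y = -2 (Y = 1 - 3 = -2)
O(p, r) = -6
(O((-3 + 5)²*Y, -10) + q(6))*(-40) = (-6 - 9)*(-40) = -15*(-40) = 600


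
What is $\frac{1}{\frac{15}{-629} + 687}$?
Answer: $\frac{629}{432108} \approx 0.0014557$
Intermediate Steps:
$\frac{1}{\frac{15}{-629} + 687} = \frac{1}{15 \left(- \frac{1}{629}\right) + 687} = \frac{1}{- \frac{15}{629} + 687} = \frac{1}{\frac{432108}{629}} = \frac{629}{432108}$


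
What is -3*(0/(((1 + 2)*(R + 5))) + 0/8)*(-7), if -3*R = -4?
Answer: 0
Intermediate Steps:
R = 4/3 (R = -⅓*(-4) = 4/3 ≈ 1.3333)
-3*(0/(((1 + 2)*(R + 5))) + 0/8)*(-7) = -3*(0/(((1 + 2)*(4/3 + 5))) + 0/8)*(-7) = -3*(0/((3*(19/3))) + 0*(⅛))*(-7) = -3*(0/19 + 0)*(-7) = -3*(0*(1/19) + 0)*(-7) = -3*(0 + 0)*(-7) = -3*0*(-7) = 0*(-7) = 0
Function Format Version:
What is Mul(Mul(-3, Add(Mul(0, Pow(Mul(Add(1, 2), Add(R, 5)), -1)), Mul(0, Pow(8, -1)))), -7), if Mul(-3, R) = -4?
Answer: 0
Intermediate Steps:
R = Rational(4, 3) (R = Mul(Rational(-1, 3), -4) = Rational(4, 3) ≈ 1.3333)
Mul(Mul(-3, Add(Mul(0, Pow(Mul(Add(1, 2), Add(R, 5)), -1)), Mul(0, Pow(8, -1)))), -7) = Mul(Mul(-3, Add(Mul(0, Pow(Mul(Add(1, 2), Add(Rational(4, 3), 5)), -1)), Mul(0, Pow(8, -1)))), -7) = Mul(Mul(-3, Add(Mul(0, Pow(Mul(3, Rational(19, 3)), -1)), Mul(0, Rational(1, 8)))), -7) = Mul(Mul(-3, Add(Mul(0, Pow(19, -1)), 0)), -7) = Mul(Mul(-3, Add(Mul(0, Rational(1, 19)), 0)), -7) = Mul(Mul(-3, Add(0, 0)), -7) = Mul(Mul(-3, 0), -7) = Mul(0, -7) = 0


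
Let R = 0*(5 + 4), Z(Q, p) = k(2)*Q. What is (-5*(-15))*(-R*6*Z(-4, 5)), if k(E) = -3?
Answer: 0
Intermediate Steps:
Z(Q, p) = -3*Q
R = 0 (R = 0*9 = 0)
(-5*(-15))*(-R*6*Z(-4, 5)) = (-5*(-15))*(-0*6*(-3*(-4))) = 75*(-0*12) = 75*(-1*0) = 75*0 = 0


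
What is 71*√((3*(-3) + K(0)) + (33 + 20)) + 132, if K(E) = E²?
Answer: 132 + 142*√11 ≈ 602.96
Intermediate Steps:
71*√((3*(-3) + K(0)) + (33 + 20)) + 132 = 71*√((3*(-3) + 0²) + (33 + 20)) + 132 = 71*√((-9 + 0) + 53) + 132 = 71*√(-9 + 53) + 132 = 71*√44 + 132 = 71*(2*√11) + 132 = 142*√11 + 132 = 132 + 142*√11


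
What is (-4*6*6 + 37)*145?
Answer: -15515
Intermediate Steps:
(-4*6*6 + 37)*145 = (-24*6 + 37)*145 = (-144 + 37)*145 = -107*145 = -15515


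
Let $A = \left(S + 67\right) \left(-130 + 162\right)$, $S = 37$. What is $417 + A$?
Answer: $3745$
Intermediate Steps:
$A = 3328$ ($A = \left(37 + 67\right) \left(-130 + 162\right) = 104 \cdot 32 = 3328$)
$417 + A = 417 + 3328 = 3745$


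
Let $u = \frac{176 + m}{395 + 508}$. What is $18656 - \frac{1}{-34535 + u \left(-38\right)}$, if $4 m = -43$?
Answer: $\frac{1163812940270}{62382769} \approx 18656.0$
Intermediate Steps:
$m = - \frac{43}{4}$ ($m = \frac{1}{4} \left(-43\right) = - \frac{43}{4} \approx -10.75$)
$u = \frac{661}{3612}$ ($u = \frac{176 - \frac{43}{4}}{395 + 508} = \frac{661}{4 \cdot 903} = \frac{661}{4} \cdot \frac{1}{903} = \frac{661}{3612} \approx 0.183$)
$18656 - \frac{1}{-34535 + u \left(-38\right)} = 18656 - \frac{1}{-34535 + \frac{661}{3612} \left(-38\right)} = 18656 - \frac{1}{-34535 - \frac{12559}{1806}} = 18656 - \frac{1}{- \frac{62382769}{1806}} = 18656 - - \frac{1806}{62382769} = 18656 + \frac{1806}{62382769} = \frac{1163812940270}{62382769}$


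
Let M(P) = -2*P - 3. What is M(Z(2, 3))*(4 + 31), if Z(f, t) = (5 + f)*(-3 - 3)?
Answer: 2835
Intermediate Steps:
Z(f, t) = -30 - 6*f (Z(f, t) = (5 + f)*(-6) = -30 - 6*f)
M(P) = -3 - 2*P
M(Z(2, 3))*(4 + 31) = (-3 - 2*(-30 - 6*2))*(4 + 31) = (-3 - 2*(-30 - 12))*35 = (-3 - 2*(-42))*35 = (-3 + 84)*35 = 81*35 = 2835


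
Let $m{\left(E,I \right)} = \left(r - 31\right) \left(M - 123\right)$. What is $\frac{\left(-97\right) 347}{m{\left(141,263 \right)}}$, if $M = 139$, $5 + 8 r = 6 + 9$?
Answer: $\frac{33659}{476} \approx 70.712$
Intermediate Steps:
$r = \frac{5}{4}$ ($r = - \frac{5}{8} + \frac{6 + 9}{8} = - \frac{5}{8} + \frac{1}{8} \cdot 15 = - \frac{5}{8} + \frac{15}{8} = \frac{5}{4} \approx 1.25$)
$m{\left(E,I \right)} = -476$ ($m{\left(E,I \right)} = \left(\frac{5}{4} - 31\right) \left(139 - 123\right) = \left(- \frac{119}{4}\right) 16 = -476$)
$\frac{\left(-97\right) 347}{m{\left(141,263 \right)}} = \frac{\left(-97\right) 347}{-476} = \left(-33659\right) \left(- \frac{1}{476}\right) = \frac{33659}{476}$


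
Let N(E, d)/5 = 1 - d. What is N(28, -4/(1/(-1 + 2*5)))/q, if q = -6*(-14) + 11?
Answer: 37/19 ≈ 1.9474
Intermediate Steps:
N(E, d) = 5 - 5*d (N(E, d) = 5*(1 - d) = 5 - 5*d)
q = 95 (q = 84 + 11 = 95)
N(28, -4/(1/(-1 + 2*5)))/q = (5 - (-20)/(1/(-1 + 2*5)))/95 = (5 - (-20)/(1/(-1 + 10)))*(1/95) = (5 - (-20)/(1/9))*(1/95) = (5 - (-20)/1/9)*(1/95) = (5 - (-20)*9)*(1/95) = (5 - 5*(-36))*(1/95) = (5 + 180)*(1/95) = 185*(1/95) = 37/19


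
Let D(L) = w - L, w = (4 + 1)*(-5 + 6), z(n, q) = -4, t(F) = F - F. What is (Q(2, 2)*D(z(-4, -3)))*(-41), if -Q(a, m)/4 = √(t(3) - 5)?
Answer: 1476*I*√5 ≈ 3300.4*I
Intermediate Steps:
t(F) = 0
Q(a, m) = -4*I*√5 (Q(a, m) = -4*√(0 - 5) = -4*I*√5)
w = 5 (w = 5*1 = 5)
D(L) = 5 - L
(Q(2, 2)*D(z(-4, -3)))*(-41) = ((-4*I*√5)*(5 - 1*(-4)))*(-41) = ((-4*I*√5)*(5 + 4))*(-41) = (-4*I*√5*9)*(-41) = -36*I*√5*(-41) = 1476*I*√5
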